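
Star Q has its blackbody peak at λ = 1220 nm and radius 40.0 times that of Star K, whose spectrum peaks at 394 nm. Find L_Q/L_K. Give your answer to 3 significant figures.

Wien's law gives T ∝ 1/λ_max, so T_Q/T_K = λ_K/λ_Q = 394/1220 = 0.3230.
Then L ∝ R²T⁴ gives L_Q/L_K = (40.0)² × (0.3230)⁴ = 1600 × 0.01088 = 17.40.

17.4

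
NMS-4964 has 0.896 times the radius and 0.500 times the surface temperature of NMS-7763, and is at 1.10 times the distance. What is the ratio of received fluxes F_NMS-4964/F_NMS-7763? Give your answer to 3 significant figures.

0.0415

L_NMS-4964/L_NMS-7763 = (R_NMS-4964/R_NMS-7763)²(T_NMS-4964/T_NMS-7763)⁴ = (0.896)² × (0.500)⁴ = 0.05018.
F_NMS-4964/F_NMS-7763 = (L_NMS-4964/L_NMS-7763)/(d_NMS-4964/d_NMS-7763)² = 0.05018 / (1.10)² = 0.04147.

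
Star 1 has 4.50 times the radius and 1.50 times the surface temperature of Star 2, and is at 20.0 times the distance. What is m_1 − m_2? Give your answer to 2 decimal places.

L_1/L_2 = (4.50)²(1.50)⁴ = 102.5.
F_1/F_2 = (L_1/L_2)/(d_1/d_2)² = 102.5/400.0 = 0.2563.
m_1 − m_2 = −2.5 log₁₀(0.2563) = 1.48.

1.48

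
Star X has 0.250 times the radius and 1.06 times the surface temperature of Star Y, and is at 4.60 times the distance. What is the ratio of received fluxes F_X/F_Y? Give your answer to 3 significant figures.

0.00373

L_X/L_Y = (R_X/R_Y)²(T_X/T_Y)⁴ = (0.250)² × (1.06)⁴ = 0.07890.
F_X/F_Y = (L_X/L_Y)/(d_X/d_Y)² = 0.07890 / (4.60)² = 0.003729.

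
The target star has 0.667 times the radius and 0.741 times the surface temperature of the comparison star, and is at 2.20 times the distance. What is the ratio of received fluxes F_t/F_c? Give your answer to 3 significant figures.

L_t/L_c = (R_t/R_c)²(T_t/T_c)⁴ = (0.667)² × (0.741)⁴ = 0.1341.
F_t/F_c = (L_t/L_c)/(d_t/d_c)² = 0.1341 / (2.20)² = 0.02771.

0.0277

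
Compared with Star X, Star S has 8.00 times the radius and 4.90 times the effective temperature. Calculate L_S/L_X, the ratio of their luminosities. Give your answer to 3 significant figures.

From the Stefan–Boltzmann law, L ∝ R²T⁴, so
L_S/L_X = (R_S/R_X)² (T_S/T_X)⁴ = (8.00)² × (4.90)⁴ = 64.00 × 576.5 = 3.689×10^4.

3.69×10^4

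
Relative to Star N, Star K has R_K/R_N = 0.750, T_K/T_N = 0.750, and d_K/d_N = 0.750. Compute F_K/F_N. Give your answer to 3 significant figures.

L_K/L_N = (R_K/R_N)²(T_K/T_N)⁴ = (0.750)² × (0.750)⁴ = 0.1780.
F_K/F_N = (L_K/L_N)/(d_K/d_N)² = 0.1780 / (0.750)² = 0.3164.

0.316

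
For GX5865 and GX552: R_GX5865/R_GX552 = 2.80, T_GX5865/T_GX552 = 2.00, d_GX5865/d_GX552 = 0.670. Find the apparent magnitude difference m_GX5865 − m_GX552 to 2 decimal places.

-6.12

L_GX5865/L_GX552 = (2.80)²(2.00)⁴ = 125.4.
F_GX5865/F_GX552 = (L_GX5865/L_GX552)/(d_GX5865/d_GX552)² = 125.4/0.4489 = 279.4.
m_GX5865 − m_GX552 = −2.5 log₁₀(279.4) = -6.12.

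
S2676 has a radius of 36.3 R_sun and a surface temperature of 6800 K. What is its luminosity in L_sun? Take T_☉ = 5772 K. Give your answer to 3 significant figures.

2.54×10^3 L_sun

L/L_☉ = (R/R_☉)² (T/T_☉)⁴ = (36.3)² × (6800/5772)⁴
       = 1318 × (1.178)⁴ = 1318 × 1.926 = 2538.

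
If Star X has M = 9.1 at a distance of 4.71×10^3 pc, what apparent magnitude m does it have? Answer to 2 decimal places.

m = M + 5 log₁₀(d/10 pc) = 9.1 + 5 log₁₀(4.71×10^3/10)
  = 9.1 + 5 × 2.673 = 9.1 + 13.37 = 22.47.

22.47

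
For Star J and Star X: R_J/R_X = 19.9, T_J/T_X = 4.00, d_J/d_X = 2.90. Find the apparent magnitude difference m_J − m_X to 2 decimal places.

L_J/L_X = (19.9)²(4.00)⁴ = 1.014×10^5.
F_J/F_X = (L_J/L_X)/(d_J/d_X)² = 1.014×10^5/8.410 = 1.205×10^4.
m_J − m_X = −2.5 log₁₀(1.205×10^4) = -10.20.

-10.20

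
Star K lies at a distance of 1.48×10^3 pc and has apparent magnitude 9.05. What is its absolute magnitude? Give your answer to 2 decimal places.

-1.80

M = m − 5 log₁₀(d/10 pc) = 9.05 − 5 log₁₀(1.48×10^3/10)
  = 9.05 − 5 × 2.170 = 9.05 − 10.85 = -1.80.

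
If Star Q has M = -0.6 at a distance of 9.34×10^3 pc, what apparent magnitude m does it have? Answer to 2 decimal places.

14.25

m = M + 5 log₁₀(d/10 pc) = -0.6 + 5 log₁₀(9.34×10^3/10)
  = -0.6 + 5 × 2.970 = -0.6 + 14.85 = 14.25.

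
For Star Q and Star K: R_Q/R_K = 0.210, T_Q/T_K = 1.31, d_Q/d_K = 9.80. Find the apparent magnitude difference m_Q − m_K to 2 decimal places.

7.17

L_Q/L_K = (0.210)²(1.31)⁴ = 0.1299.
F_Q/F_K = (L_Q/L_K)/(d_Q/d_K)² = 0.1299/96.04 = 0.001352.
m_Q − m_K = −2.5 log₁₀(0.001352) = 7.17.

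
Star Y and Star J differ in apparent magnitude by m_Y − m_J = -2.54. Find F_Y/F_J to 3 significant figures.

F_Y/F_J = 10^(−(m_Y − m_J)/2.5) = 10^(2.54/2.5) = 10^1.016 = 10.38.

10.4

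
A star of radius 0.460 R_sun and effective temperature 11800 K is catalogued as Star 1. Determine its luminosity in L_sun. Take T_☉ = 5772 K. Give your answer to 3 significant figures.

3.70 L_sun

L/L_☉ = (R/R_☉)² (T/T_☉)⁴ = (0.460)² × (11800/5772)⁴
       = 0.2116 × (2.044)⁴ = 0.2116 × 17.47 = 3.696.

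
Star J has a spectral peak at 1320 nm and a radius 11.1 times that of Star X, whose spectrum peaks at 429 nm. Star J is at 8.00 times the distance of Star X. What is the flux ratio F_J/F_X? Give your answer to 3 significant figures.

Wien's law: T_J/T_X = λ_X/λ_J = 429/1320 = 0.3250.
L_J/L_X = (R_J/R_X)²(T_J/T_X)⁴ = (11.1)²(0.3250)⁴ = 1.375.
F_J/F_X = (L_J/L_X)/(d_J/d_X)² = 1.375/(8.00)² = 0.02148.

0.0215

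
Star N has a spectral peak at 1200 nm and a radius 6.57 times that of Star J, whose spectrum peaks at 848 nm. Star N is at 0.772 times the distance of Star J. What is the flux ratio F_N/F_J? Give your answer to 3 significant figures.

Wien's law: T_N/T_J = λ_J/λ_N = 848/1200 = 0.7067.
L_N/L_J = (R_N/R_J)²(T_N/T_J)⁴ = (6.57)²(0.7067)⁴ = 10.76.
F_N/F_J = (L_N/L_J)/(d_N/d_J)² = 10.76/(0.772)² = 18.06.

18.1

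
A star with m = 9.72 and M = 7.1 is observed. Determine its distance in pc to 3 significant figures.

m − M = 5 log₁₀(d/10 pc)
9.72 − (7.1) = 2.62 = 5 log₁₀(d/10)
d = 10 × 10^(2.62/5) = 10 × 10^0.524 = 33.42 pc.

33.4 pc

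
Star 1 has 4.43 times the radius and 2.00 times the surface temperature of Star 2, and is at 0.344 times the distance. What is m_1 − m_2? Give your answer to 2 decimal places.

L_1/L_2 = (4.43)²(2.00)⁴ = 314.0.
F_1/F_2 = (L_1/L_2)/(d_1/d_2)² = 314.0/0.1183 = 2653.
m_1 − m_2 = −2.5 log₁₀(2653) = -8.56.

-8.56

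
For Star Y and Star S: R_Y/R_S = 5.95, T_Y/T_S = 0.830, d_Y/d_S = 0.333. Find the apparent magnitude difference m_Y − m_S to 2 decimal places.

L_Y/L_S = (5.95)²(0.830)⁴ = 16.80.
F_Y/F_S = (L_Y/L_S)/(d_Y/d_S)² = 16.80/0.1109 = 151.5.
m_Y − m_S = −2.5 log₁₀(151.5) = -5.45.

-5.45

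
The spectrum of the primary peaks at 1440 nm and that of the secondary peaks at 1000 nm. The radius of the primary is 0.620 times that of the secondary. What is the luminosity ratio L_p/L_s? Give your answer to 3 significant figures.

Wien's law gives T ∝ 1/λ_max, so T_p/T_s = λ_s/λ_p = 1000/1440 = 0.6944.
Then L ∝ R²T⁴ gives L_p/L_s = (0.620)² × (0.6944)⁴ = 0.3844 × 0.2326 = 0.08940.

0.0894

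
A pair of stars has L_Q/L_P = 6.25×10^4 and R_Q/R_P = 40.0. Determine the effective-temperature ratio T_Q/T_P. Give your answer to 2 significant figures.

L ∝ R²T⁴ gives T ∝ (L/R²)^(1/4), so
T_Q/T_P = (6.25×10^4 / 40.0²)^(1/4) = (39.06)^(1/4) = 2.500.

2.5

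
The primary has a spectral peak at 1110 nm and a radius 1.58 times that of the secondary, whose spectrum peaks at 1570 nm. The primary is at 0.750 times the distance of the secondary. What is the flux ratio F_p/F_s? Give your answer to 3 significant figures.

Wien's law: T_p/T_s = λ_s/λ_p = 1570/1110 = 1.414.
L_p/L_s = (R_p/R_s)²(T_p/T_s)⁴ = (1.58)²(1.414)⁴ = 9.991.
F_p/F_s = (L_p/L_s)/(d_p/d_s)² = 9.991/(0.750)² = 17.76.

17.8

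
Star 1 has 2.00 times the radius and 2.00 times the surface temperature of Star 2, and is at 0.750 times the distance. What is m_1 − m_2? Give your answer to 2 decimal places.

-5.14

L_1/L_2 = (2.00)²(2.00)⁴ = 64.00.
F_1/F_2 = (L_1/L_2)/(d_1/d_2)² = 64.00/0.5625 = 113.8.
m_1 − m_2 = −2.5 log₁₀(113.8) = -5.14.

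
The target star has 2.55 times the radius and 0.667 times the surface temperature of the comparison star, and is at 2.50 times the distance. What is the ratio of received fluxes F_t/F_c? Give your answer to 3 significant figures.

L_t/L_c = (R_t/R_c)²(T_t/T_c)⁴ = (2.55)² × (0.667)⁴ = 1.287.
F_t/F_c = (L_t/L_c)/(d_t/d_c)² = 1.287 / (2.50)² = 0.2059.

0.206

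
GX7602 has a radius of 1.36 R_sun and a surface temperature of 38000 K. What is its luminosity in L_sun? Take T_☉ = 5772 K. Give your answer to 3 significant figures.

3.47×10^3 L_sun

L/L_☉ = (R/R_☉)² (T/T_☉)⁴ = (1.36)² × (38000/5772)⁴
       = 1.850 × (6.584)⁴ = 1.850 × 1879 = 3475.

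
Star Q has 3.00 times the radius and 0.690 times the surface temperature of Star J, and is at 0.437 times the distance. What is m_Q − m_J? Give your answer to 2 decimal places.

-2.57

L_Q/L_J = (3.00)²(0.690)⁴ = 2.040.
F_Q/F_J = (L_Q/L_J)/(d_Q/d_J)² = 2.040/0.1910 = 10.68.
m_Q − m_J = −2.5 log₁₀(10.68) = -2.57.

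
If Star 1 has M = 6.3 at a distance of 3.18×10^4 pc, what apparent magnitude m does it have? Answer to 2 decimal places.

m = M + 5 log₁₀(d/10 pc) = 6.3 + 5 log₁₀(3.18×10^4/10)
  = 6.3 + 5 × 3.502 = 6.3 + 17.51 = 23.81.

23.81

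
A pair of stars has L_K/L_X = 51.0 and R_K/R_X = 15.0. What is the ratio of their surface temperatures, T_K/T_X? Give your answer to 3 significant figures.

0.690

L ∝ R²T⁴ gives T ∝ (L/R²)^(1/4), so
T_K/T_X = (51.0 / 15.0²)^(1/4) = (0.2267)^(1/4) = 0.6900.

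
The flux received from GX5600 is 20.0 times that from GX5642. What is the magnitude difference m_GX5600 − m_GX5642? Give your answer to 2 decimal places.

-3.25

m_GX5600 − m_GX5642 = −2.5 log₁₀(F_GX5600/F_GX5642) = −2.5 log₁₀(20.0) = −2.5 × (1.301) = -3.253.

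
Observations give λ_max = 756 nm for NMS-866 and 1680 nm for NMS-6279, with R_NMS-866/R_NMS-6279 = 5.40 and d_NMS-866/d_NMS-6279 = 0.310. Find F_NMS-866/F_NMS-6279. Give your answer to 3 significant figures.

7.40×10^3

Wien's law: T_NMS-866/T_NMS-6279 = λ_NMS-6279/λ_NMS-866 = 1680/756 = 2.222.
L_NMS-866/L_NMS-6279 = (R_NMS-866/R_NMS-6279)²(T_NMS-866/T_NMS-6279)⁴ = (5.40)²(2.222)⁴ = 711.1.
F_NMS-866/F_NMS-6279 = (L_NMS-866/L_NMS-6279)/(d_NMS-866/d_NMS-6279)² = 711.1/(0.310)² = 7400.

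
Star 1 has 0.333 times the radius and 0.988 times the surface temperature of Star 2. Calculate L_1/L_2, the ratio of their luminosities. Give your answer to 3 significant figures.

0.106

From the Stefan–Boltzmann law, L ∝ R²T⁴, so
L_1/L_2 = (R_1/R_2)² (T_1/T_2)⁴ = (0.333)² × (0.988)⁴ = 0.1109 × 0.9529 = 0.1057.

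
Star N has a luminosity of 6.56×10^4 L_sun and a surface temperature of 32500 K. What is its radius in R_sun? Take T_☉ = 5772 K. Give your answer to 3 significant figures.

8.08 R_sun

R/R_☉ = √(L/L_☉) / (T/T_☉)² = √(6.56×10^4) / (5.631)²
       = 256.1 / 31.70 = 8.079.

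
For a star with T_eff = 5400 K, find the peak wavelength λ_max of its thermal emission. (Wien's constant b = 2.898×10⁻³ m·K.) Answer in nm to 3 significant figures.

λ_max = b/T = 2.898×10⁻³ / 5400 = 5.37×10^-7 m = 536.7 nm.

537 nm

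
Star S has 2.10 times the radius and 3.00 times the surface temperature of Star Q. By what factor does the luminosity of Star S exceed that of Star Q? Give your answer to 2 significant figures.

3.6×10^2

From the Stefan–Boltzmann law, L ∝ R²T⁴, so
L_S/L_Q = (R_S/R_Q)² (T_S/T_Q)⁴ = (2.10)² × (3.00)⁴ = 4.410 × 81.00 = 357.2.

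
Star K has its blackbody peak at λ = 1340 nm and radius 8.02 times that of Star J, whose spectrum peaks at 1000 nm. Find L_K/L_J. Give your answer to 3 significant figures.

Wien's law gives T ∝ 1/λ_max, so T_K/T_J = λ_J/λ_K = 1000/1340 = 0.7463.
Then L ∝ R²T⁴ gives L_K/L_J = (8.02)² × (0.7463)⁴ = 64.32 × 0.3102 = 19.95.

19.9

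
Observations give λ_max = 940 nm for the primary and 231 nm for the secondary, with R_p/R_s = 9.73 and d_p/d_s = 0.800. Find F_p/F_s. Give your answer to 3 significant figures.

0.539

Wien's law: T_p/T_s = λ_s/λ_p = 231/940 = 0.2457.
L_p/L_s = (R_p/R_s)²(T_p/T_s)⁴ = (9.73)²(0.2457)⁴ = 0.3453.
F_p/F_s = (L_p/L_s)/(d_p/d_s)² = 0.3453/(0.800)² = 0.5395.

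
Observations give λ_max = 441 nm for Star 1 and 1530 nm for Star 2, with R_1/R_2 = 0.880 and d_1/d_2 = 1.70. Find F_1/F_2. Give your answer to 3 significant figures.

38.8

Wien's law: T_1/T_2 = λ_2/λ_1 = 1530/441 = 3.469.
L_1/L_2 = (R_1/R_2)²(T_1/T_2)⁴ = (0.880)²(3.469)⁴ = 112.2.
F_1/F_2 = (L_1/L_2)/(d_1/d_2)² = 112.2/(1.70)² = 38.82.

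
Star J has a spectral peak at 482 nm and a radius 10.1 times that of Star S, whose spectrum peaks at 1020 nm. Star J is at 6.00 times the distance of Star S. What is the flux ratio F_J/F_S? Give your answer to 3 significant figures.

Wien's law: T_J/T_S = λ_S/λ_J = 1020/482 = 2.116.
L_J/L_S = (R_J/R_S)²(T_J/T_S)⁴ = (10.1)²(2.116)⁴ = 2046.
F_J/F_S = (L_J/L_S)/(d_J/d_S)² = 2046/(6.00)² = 56.83.

56.8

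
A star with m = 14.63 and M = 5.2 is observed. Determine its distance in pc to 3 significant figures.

769 pc

m − M = 5 log₁₀(d/10 pc)
14.63 − (5.2) = 9.43 = 5 log₁₀(d/10)
d = 10 × 10^(9.43/5) = 10 × 10^1.886 = 769.1 pc.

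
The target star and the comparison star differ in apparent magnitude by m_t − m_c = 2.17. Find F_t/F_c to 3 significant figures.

F_t/F_c = 10^(−(m_t − m_c)/2.5) = 10^(-2.17/2.5) = 10^-0.868 = 0.1355.

0.136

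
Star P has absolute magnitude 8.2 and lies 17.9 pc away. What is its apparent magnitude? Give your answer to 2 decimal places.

m = M + 5 log₁₀(d/10 pc) = 8.2 + 5 log₁₀(17.9/10)
  = 8.2 + 5 × 0.253 = 8.2 + 1.26 = 9.46.

9.46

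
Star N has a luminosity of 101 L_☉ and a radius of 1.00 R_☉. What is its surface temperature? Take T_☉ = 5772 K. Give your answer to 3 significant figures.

1.83×10^4 K

T/T_☉ = (L/L_☉)^(1/4) / (R/R_☉)^(1/2)
T = 5772 × (101)^(1/4) / √(1.00) = 5772 × 3.170 / 1.000 = 1.830×10^4 K.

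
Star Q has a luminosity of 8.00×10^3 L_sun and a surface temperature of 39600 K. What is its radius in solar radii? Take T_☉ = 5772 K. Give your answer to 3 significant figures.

1.90 solar radii

R/R_☉ = √(L/L_☉) / (T/T_☉)² = √(8.00×10^3) / (6.861)²
       = 89.44 / 47.07 = 1.900.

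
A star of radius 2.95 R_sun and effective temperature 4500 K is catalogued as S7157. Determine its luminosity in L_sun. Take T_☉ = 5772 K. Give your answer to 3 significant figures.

L/L_☉ = (R/R_☉)² (T/T_☉)⁴ = (2.95)² × (4500/5772)⁴
       = 8.703 × (0.7796)⁴ = 8.703 × 0.3694 = 3.215.

3.22 L_sun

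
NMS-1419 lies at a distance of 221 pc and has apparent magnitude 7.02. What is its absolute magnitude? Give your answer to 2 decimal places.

M = m − 5 log₁₀(d/10 pc) = 7.02 − 5 log₁₀(221/10)
  = 7.02 − 5 × 1.344 = 7.02 − 6.72 = 0.30.

0.30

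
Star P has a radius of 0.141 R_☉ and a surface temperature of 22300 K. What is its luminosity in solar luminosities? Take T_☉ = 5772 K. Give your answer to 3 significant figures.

L/L_☉ = (R/R_☉)² (T/T_☉)⁴ = (0.141)² × (22300/5772)⁴
       = 0.01988 × (3.863)⁴ = 0.01988 × 222.8 = 4.429.

4.43 solar luminosities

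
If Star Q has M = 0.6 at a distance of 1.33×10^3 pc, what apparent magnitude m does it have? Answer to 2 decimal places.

11.22

m = M + 5 log₁₀(d/10 pc) = 0.6 + 5 log₁₀(1.33×10^3/10)
  = 0.6 + 5 × 2.124 = 0.6 + 10.62 = 11.22.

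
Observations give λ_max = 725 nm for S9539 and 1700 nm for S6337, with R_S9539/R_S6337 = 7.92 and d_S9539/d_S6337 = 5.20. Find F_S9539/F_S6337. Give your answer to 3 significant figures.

Wien's law: T_S9539/T_S6337 = λ_S6337/λ_S9539 = 1700/725 = 2.345.
L_S9539/L_S6337 = (R_S9539/R_S6337)²(T_S9539/T_S6337)⁴ = (7.92)²(2.345)⁴ = 1896.
F_S9539/F_S6337 = (L_S9539/L_S6337)/(d_S9539/d_S6337)² = 1896/(5.20)² = 70.13.

70.1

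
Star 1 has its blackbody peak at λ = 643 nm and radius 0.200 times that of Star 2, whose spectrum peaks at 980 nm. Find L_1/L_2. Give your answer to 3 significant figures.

0.216

Wien's law gives T ∝ 1/λ_max, so T_1/T_2 = λ_2/λ_1 = 980/643 = 1.524.
Then L ∝ R²T⁴ gives L_1/L_2 = (0.200)² × (1.524)⁴ = 0.04000 × 5.396 = 0.2158.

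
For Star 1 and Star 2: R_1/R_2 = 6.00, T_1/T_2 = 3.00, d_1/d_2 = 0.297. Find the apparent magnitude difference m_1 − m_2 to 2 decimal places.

L_1/L_2 = (6.00)²(3.00)⁴ = 2916.
F_1/F_2 = (L_1/L_2)/(d_1/d_2)² = 2916/0.08821 = 3.306×10^4.
m_1 − m_2 = −2.5 log₁₀(3.306×10^4) = -11.30.

-11.30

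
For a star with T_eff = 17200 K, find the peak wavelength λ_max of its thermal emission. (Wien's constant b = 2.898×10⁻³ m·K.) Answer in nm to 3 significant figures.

λ_max = b/T = 2.898×10⁻³ / 17200 = 1.68×10^-7 m = 168.5 nm.

168 nm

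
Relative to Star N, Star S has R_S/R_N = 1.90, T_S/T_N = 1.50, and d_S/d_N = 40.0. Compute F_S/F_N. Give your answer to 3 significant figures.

L_S/L_N = (R_S/R_N)²(T_S/T_N)⁴ = (1.90)² × (1.50)⁴ = 18.28.
F_S/F_N = (L_S/L_N)/(d_S/d_N)² = 18.28 / (40.0)² = 0.01142.

0.0114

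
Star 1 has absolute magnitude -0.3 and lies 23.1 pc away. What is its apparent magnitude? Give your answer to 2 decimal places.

m = M + 5 log₁₀(d/10 pc) = -0.3 + 5 log₁₀(23.1/10)
  = -0.3 + 5 × 0.364 = -0.3 + 1.82 = 1.52.

1.52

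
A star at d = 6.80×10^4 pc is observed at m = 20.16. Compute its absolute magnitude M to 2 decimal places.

1.00

M = m − 5 log₁₀(d/10 pc) = 20.16 − 5 log₁₀(6.80×10^4/10)
  = 20.16 − 5 × 3.833 = 20.16 − 19.16 = 1.00.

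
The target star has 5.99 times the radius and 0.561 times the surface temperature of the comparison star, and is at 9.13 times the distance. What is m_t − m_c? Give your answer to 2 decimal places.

3.43

L_t/L_c = (5.99)²(0.561)⁴ = 3.554.
F_t/F_c = (L_t/L_c)/(d_t/d_c)² = 3.554/83.36 = 0.04263.
m_t − m_c = −2.5 log₁₀(0.04263) = 3.43.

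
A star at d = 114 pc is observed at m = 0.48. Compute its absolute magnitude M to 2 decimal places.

M = m − 5 log₁₀(d/10 pc) = 0.48 − 5 log₁₀(114/10)
  = 0.48 − 5 × 1.057 = 0.48 − 5.28 = -4.80.

-4.80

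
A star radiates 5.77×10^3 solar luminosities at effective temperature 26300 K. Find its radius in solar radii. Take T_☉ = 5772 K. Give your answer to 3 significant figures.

R/R_☉ = √(L/L_☉) / (T/T_☉)² = √(5.77×10^3) / (4.556)²
       = 75.96 / 20.76 = 3.659.

3.66 solar radii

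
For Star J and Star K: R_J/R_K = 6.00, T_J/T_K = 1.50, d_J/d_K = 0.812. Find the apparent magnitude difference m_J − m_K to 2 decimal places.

L_J/L_K = (6.00)²(1.50)⁴ = 182.2.
F_J/F_K = (L_J/L_K)/(d_J/d_K)² = 182.2/0.6593 = 276.4.
m_J − m_K = −2.5 log₁₀(276.4) = -6.10.

-6.10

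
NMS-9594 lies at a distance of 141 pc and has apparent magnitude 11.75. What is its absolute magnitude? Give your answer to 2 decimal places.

6.00

M = m − 5 log₁₀(d/10 pc) = 11.75 − 5 log₁₀(141/10)
  = 11.75 − 5 × 1.149 = 11.75 − 5.75 = 6.00.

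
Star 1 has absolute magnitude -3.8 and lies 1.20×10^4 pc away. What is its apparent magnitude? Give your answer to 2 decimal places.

m = M + 5 log₁₀(d/10 pc) = -3.8 + 5 log₁₀(1.20×10^4/10)
  = -3.8 + 5 × 3.079 = -3.8 + 15.40 = 11.60.

11.60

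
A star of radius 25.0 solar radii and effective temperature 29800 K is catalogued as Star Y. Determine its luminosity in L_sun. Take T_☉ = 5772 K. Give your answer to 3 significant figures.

L/L_☉ = (R/R_☉)² (T/T_☉)⁴ = (25.0)² × (29800/5772)⁴
       = 625.0 × (5.163)⁴ = 625.0 × 710.5 = 4.441×10^5.

4.44×10^5 L_sun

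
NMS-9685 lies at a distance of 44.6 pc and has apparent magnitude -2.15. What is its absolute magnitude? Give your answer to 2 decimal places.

-5.40

M = m − 5 log₁₀(d/10 pc) = -2.15 − 5 log₁₀(44.6/10)
  = -2.15 − 5 × 0.649 = -2.15 − 3.25 = -5.40.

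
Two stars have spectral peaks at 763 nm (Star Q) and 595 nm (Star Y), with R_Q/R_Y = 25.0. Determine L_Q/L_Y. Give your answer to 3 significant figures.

Wien's law gives T ∝ 1/λ_max, so T_Q/T_Y = λ_Y/λ_Q = 595/763 = 0.7798.
Then L ∝ R²T⁴ gives L_Q/L_Y = (25.0)² × (0.7798)⁴ = 625.0 × 0.3698 = 231.1.

231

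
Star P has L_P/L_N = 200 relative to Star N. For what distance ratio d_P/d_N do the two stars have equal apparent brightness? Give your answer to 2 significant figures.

Equal flux requires L_P/d_P² = L_N/d_N², so d_P/d_N = √(L_P/L_N)
= √(200) = 14.14.

14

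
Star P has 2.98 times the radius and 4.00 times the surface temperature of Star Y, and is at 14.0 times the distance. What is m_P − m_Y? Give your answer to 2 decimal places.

-2.66

L_P/L_Y = (2.98)²(4.00)⁴ = 2273.
F_P/F_Y = (L_P/L_Y)/(d_P/d_Y)² = 2273/196.0 = 11.60.
m_P − m_Y = −2.5 log₁₀(11.60) = -2.66.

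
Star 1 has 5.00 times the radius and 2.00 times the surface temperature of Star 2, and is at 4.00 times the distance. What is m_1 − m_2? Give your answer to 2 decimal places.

-3.49

L_1/L_2 = (5.00)²(2.00)⁴ = 400.0.
F_1/F_2 = (L_1/L_2)/(d_1/d_2)² = 400.0/16.00 = 25.00.
m_1 − m_2 = −2.5 log₁₀(25.00) = -3.49.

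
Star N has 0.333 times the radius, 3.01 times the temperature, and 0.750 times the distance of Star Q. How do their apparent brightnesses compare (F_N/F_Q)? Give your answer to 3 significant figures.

16.2

L_N/L_Q = (R_N/R_Q)²(T_N/T_Q)⁴ = (0.333)² × (3.01)⁴ = 9.102.
F_N/F_Q = (L_N/L_Q)/(d_N/d_Q)² = 9.102 / (0.750)² = 16.18.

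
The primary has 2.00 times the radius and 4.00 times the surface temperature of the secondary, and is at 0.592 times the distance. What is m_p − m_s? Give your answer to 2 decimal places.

-8.66

L_p/L_s = (2.00)²(4.00)⁴ = 1024.
F_p/F_s = (L_p/L_s)/(d_p/d_s)² = 1024/0.3505 = 2922.
m_p − m_s = −2.5 log₁₀(2922) = -8.66.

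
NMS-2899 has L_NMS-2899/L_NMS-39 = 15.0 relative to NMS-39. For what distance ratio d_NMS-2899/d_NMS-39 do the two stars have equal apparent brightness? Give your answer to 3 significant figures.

Equal flux requires L_NMS-2899/d_NMS-2899² = L_NMS-39/d_NMS-39², so d_NMS-2899/d_NMS-39 = √(L_NMS-2899/L_NMS-39)
= √(15.0) = 3.873.

3.87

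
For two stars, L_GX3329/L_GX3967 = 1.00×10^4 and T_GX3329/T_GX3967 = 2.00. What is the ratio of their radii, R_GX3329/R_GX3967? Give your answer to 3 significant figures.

25.0

L ∝ R²T⁴ gives R ∝ √L / T², so
R_GX3329/R_GX3967 = √(1.00×10^4) / (2.00)² = 100.0 / 4.000 = 25.00.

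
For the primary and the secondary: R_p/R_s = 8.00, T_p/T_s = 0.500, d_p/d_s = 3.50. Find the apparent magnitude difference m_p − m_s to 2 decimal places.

1.22

L_p/L_s = (8.00)²(0.500)⁴ = 4.000.
F_p/F_s = (L_p/L_s)/(d_p/d_s)² = 4.000/12.25 = 0.3265.
m_p − m_s = −2.5 log₁₀(0.3265) = 1.22.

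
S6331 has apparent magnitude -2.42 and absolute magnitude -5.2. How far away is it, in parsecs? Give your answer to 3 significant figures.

36.0 pc

m − M = 5 log₁₀(d/10 pc)
-2.42 − (-5.2) = 2.78 = 5 log₁₀(d/10)
d = 10 × 10^(2.78/5) = 10 × 10^0.556 = 35.97 pc.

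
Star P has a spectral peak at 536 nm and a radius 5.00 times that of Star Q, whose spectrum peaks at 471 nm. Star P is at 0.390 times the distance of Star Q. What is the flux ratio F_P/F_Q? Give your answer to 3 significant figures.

98.0

Wien's law: T_P/T_Q = λ_Q/λ_P = 471/536 = 0.8787.
L_P/L_Q = (R_P/R_Q)²(T_P/T_Q)⁴ = (5.00)²(0.8787)⁴ = 14.91.
F_P/F_Q = (L_P/L_Q)/(d_P/d_Q)² = 14.91/(0.390)² = 98.00.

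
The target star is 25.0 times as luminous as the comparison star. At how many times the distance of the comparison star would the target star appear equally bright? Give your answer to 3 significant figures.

Equal flux requires L_t/d_t² = L_c/d_c², so d_t/d_c = √(L_t/L_c)
= √(25.0) = 5.000.

5.00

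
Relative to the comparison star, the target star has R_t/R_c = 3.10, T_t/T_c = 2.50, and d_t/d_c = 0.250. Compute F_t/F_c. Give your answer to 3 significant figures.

L_t/L_c = (R_t/R_c)²(T_t/T_c)⁴ = (3.10)² × (2.50)⁴ = 375.4.
F_t/F_c = (L_t/L_c)/(d_t/d_c)² = 375.4 / (0.250)² = 6006.

6.01×10^3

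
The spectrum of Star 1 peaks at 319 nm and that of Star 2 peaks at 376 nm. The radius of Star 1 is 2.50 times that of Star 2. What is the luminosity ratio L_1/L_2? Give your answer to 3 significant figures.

12.1

Wien's law gives T ∝ 1/λ_max, so T_1/T_2 = λ_2/λ_1 = 376/319 = 1.179.
Then L ∝ R²T⁴ gives L_1/L_2 = (2.50)² × (1.179)⁴ = 6.250 × 1.930 = 12.06.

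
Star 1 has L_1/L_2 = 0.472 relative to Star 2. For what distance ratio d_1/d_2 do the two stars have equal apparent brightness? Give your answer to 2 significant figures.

0.69

Equal flux requires L_1/d_1² = L_2/d_2², so d_1/d_2 = √(L_1/L_2)
= √(0.472) = 0.6870.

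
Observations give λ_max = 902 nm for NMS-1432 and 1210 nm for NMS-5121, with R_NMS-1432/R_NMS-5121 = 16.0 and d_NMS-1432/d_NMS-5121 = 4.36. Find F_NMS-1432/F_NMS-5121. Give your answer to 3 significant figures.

43.6

Wien's law: T_NMS-1432/T_NMS-5121 = λ_NMS-5121/λ_NMS-1432 = 1210/902 = 1.341.
L_NMS-1432/L_NMS-5121 = (R_NMS-1432/R_NMS-5121)²(T_NMS-1432/T_NMS-5121)⁴ = (16.0)²(1.341)⁴ = 829.0.
F_NMS-1432/F_NMS-5121 = (L_NMS-1432/L_NMS-5121)/(d_NMS-1432/d_NMS-5121)² = 829.0/(4.36)² = 43.61.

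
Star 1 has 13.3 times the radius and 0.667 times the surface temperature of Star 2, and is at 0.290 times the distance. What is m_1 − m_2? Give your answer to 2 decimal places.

-6.55

L_1/L_2 = (13.3)²(0.667)⁴ = 35.01.
F_1/F_2 = (L_1/L_2)/(d_1/d_2)² = 35.01/0.08410 = 416.3.
m_1 − m_2 = −2.5 log₁₀(416.3) = -6.55.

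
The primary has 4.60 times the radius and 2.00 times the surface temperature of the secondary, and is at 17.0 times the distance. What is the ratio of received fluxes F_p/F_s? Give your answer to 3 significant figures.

L_p/L_s = (R_p/R_s)²(T_p/T_s)⁴ = (4.60)² × (2.00)⁴ = 338.6.
F_p/F_s = (L_p/L_s)/(d_p/d_s)² = 338.6 / (17.0)² = 1.171.

1.17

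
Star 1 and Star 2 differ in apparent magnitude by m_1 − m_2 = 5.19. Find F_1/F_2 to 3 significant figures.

F_1/F_2 = 10^(−(m_1 − m_2)/2.5) = 10^(-5.19/2.5) = 10^-2.076 = 0.008395.

0.00839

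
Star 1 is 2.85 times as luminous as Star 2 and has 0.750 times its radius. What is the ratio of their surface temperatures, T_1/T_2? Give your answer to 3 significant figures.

L ∝ R²T⁴ gives T ∝ (L/R²)^(1/4), so
T_1/T_2 = (2.85 / 0.750²)^(1/4) = (5.067)^(1/4) = 1.500.

1.50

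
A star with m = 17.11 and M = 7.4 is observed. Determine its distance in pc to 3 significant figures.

m − M = 5 log₁₀(d/10 pc)
17.11 − (7.4) = 9.71 = 5 log₁₀(d/10)
d = 10 × 10^(9.71/5) = 10 × 10^1.942 = 875.0 pc.

875 pc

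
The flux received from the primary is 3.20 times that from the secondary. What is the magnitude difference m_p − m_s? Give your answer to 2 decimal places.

-1.26

m_p − m_s = −2.5 log₁₀(F_p/F_s) = −2.5 log₁₀(3.20) = −2.5 × (0.505) = -1.263.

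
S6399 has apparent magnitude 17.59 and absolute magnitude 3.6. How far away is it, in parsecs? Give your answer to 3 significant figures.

6.28×10^3 pc

m − M = 5 log₁₀(d/10 pc)
17.59 − (3.6) = 13.99 = 5 log₁₀(d/10)
d = 10 × 10^(13.99/5) = 10 × 10^2.798 = 6281 pc.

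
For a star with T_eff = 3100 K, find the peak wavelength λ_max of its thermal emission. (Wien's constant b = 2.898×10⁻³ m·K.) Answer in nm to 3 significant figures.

935 nm

λ_max = b/T = 2.898×10⁻³ / 3100 = 9.35×10^-7 m = 934.8 nm.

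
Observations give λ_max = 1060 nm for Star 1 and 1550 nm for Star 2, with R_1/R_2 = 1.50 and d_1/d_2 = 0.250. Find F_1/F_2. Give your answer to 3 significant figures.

165

Wien's law: T_1/T_2 = λ_2/λ_1 = 1550/1060 = 1.462.
L_1/L_2 = (R_1/R_2)²(T_1/T_2)⁴ = (1.50)²(1.462)⁴ = 10.29.
F_1/F_2 = (L_1/L_2)/(d_1/d_2)² = 10.29/(0.250)² = 164.6.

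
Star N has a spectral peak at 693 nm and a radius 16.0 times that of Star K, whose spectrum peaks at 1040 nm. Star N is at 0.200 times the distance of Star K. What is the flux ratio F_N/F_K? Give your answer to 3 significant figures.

3.25×10^4

Wien's law: T_N/T_K = λ_K/λ_N = 1040/693 = 1.501.
L_N/L_K = (R_N/R_K)²(T_N/T_K)⁴ = (16.0)²(1.501)⁴ = 1298.
F_N/F_K = (L_N/L_K)/(d_N/d_K)² = 1298/(0.200)² = 3.246×10^4.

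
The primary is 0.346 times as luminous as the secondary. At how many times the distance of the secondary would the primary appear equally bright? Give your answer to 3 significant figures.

0.588

Equal flux requires L_p/d_p² = L_s/d_s², so d_p/d_s = √(L_p/L_s)
= √(0.346) = 0.5882.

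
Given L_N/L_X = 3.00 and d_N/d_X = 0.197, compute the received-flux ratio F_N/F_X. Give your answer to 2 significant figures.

77

F = L/(4πd²), so F_N/F_X = (L_N/L_X) / (d_N/d_X)²
= 3.00 / (0.197)² = 3.00 / 0.03881 = 77.30.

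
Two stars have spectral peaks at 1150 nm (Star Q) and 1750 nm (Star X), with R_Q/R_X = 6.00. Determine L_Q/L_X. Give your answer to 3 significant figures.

193

Wien's law gives T ∝ 1/λ_max, so T_Q/T_X = λ_X/λ_Q = 1750/1150 = 1.522.
Then L ∝ R²T⁴ gives L_Q/L_X = (6.00)² × (1.522)⁴ = 36.00 × 5.362 = 193.0.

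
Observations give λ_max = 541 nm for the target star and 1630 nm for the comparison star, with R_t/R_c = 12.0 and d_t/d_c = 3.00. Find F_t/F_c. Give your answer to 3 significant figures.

Wien's law: T_t/T_c = λ_c/λ_t = 1630/541 = 3.013.
L_t/L_c = (R_t/R_c)²(T_t/T_c)⁴ = (12.0)²(3.013)⁴ = 1.187×10^4.
F_t/F_c = (L_t/L_c)/(d_t/d_c)² = 1.187×10^4/(3.00)² = 1319.

1.32×10^3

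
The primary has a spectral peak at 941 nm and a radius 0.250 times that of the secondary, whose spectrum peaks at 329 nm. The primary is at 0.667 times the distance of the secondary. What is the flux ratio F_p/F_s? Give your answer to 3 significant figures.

0.00210

Wien's law: T_p/T_s = λ_s/λ_p = 329/941 = 0.3496.
L_p/L_s = (R_p/R_s)²(T_p/T_s)⁴ = (0.250)²(0.3496)⁴ = 9.339×10^-4.
F_p/F_s = (L_p/L_s)/(d_p/d_s)² = 9.339×10^-4/(0.667)² = 0.002099.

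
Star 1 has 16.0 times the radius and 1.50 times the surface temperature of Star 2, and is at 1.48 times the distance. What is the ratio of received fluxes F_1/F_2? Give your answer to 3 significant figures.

L_1/L_2 = (R_1/R_2)²(T_1/T_2)⁴ = (16.0)² × (1.50)⁴ = 1296.
F_1/F_2 = (L_1/L_2)/(d_1/d_2)² = 1296 / (1.48)² = 591.7.

592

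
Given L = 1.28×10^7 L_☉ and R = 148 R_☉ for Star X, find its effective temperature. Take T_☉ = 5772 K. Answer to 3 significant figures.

2.84×10^4 K

T/T_☉ = (L/L_☉)^(1/4) / (R/R_☉)^(1/2)
T = 5772 × (1.28×10^7)^(1/4) / √(148) = 5772 × 59.81 / 12.17 = 2.838×10^4 K.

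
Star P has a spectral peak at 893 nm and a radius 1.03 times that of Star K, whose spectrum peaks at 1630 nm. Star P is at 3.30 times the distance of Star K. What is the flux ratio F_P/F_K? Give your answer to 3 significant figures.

1.08

Wien's law: T_P/T_K = λ_K/λ_P = 1630/893 = 1.825.
L_P/L_K = (R_P/R_K)²(T_P/T_K)⁴ = (1.03)²(1.825)⁴ = 11.78.
F_P/F_K = (L_P/L_K)/(d_P/d_K)² = 11.78/(3.30)² = 1.081.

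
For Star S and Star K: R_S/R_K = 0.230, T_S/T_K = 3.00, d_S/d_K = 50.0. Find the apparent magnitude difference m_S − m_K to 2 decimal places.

L_S/L_K = (0.230)²(3.00)⁴ = 4.285.
F_S/F_K = (L_S/L_K)/(d_S/d_K)² = 4.285/2500 = 0.001714.
m_S − m_K = −2.5 log₁₀(0.001714) = 6.91.

6.91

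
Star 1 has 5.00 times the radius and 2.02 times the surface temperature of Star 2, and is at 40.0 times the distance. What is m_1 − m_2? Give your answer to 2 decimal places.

1.46

L_1/L_2 = (5.00)²(2.02)⁴ = 416.2.
F_1/F_2 = (L_1/L_2)/(d_1/d_2)² = 416.2/1600 = 0.2602.
m_1 − m_2 = −2.5 log₁₀(0.2602) = 1.46.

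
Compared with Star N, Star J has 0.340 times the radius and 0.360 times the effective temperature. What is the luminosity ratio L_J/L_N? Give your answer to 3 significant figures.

0.00194

From the Stefan–Boltzmann law, L ∝ R²T⁴, so
L_J/L_N = (R_J/R_N)² (T_J/T_N)⁴ = (0.340)² × (0.360)⁴ = 0.1156 × 0.01680 = 0.001942.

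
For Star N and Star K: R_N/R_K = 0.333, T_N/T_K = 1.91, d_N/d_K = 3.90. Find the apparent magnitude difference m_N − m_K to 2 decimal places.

L_N/L_K = (0.333)²(1.91)⁴ = 1.476.
F_N/F_K = (L_N/L_K)/(d_N/d_K)² = 1.476/15.21 = 0.09703.
m_N − m_K = −2.5 log₁₀(0.09703) = 2.53.

2.53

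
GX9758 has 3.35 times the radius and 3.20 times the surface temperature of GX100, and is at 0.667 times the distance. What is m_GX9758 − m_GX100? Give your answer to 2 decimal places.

-8.56

L_GX9758/L_GX100 = (3.35)²(3.20)⁴ = 1177.
F_GX9758/F_GX100 = (L_GX9758/L_GX100)/(d_GX9758/d_GX100)² = 1177/0.4449 = 2645.
m_GX9758 − m_GX100 = −2.5 log₁₀(2645) = -8.56.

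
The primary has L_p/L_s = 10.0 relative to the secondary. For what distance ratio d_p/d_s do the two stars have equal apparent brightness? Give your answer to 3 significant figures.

Equal flux requires L_p/d_p² = L_s/d_s², so d_p/d_s = √(L_p/L_s)
= √(10.0) = 3.162.

3.16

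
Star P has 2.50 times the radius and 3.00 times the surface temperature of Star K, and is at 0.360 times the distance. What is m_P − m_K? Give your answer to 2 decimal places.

L_P/L_K = (2.50)²(3.00)⁴ = 506.2.
F_P/F_K = (L_P/L_K)/(d_P/d_K)² = 506.2/0.1296 = 3906.
m_P − m_K = −2.5 log₁₀(3906) = -8.98.

-8.98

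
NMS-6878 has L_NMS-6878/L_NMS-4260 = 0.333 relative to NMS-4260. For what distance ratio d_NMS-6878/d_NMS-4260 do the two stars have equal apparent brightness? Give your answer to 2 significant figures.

Equal flux requires L_NMS-6878/d_NMS-6878² = L_NMS-4260/d_NMS-4260², so d_NMS-6878/d_NMS-4260 = √(L_NMS-6878/L_NMS-4260)
= √(0.333) = 0.5771.

0.58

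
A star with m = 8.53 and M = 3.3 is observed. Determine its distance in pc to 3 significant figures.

m − M = 5 log₁₀(d/10 pc)
8.53 − (3.3) = 5.23 = 5 log₁₀(d/10)
d = 10 × 10^(5.23/5) = 10 × 10^1.046 = 111.2 pc.

111 pc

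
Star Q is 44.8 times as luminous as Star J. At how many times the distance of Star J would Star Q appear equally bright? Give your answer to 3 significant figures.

Equal flux requires L_Q/d_Q² = L_J/d_J², so d_Q/d_J = √(L_Q/L_J)
= √(44.8) = 6.693.

6.69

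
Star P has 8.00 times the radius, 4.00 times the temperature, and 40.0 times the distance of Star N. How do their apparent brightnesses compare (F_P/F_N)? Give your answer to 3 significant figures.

L_P/L_N = (R_P/R_N)²(T_P/T_N)⁴ = (8.00)² × (4.00)⁴ = 1.638×10^4.
F_P/F_N = (L_P/L_N)/(d_P/d_N)² = 1.638×10^4 / (40.0)² = 10.24.

10.2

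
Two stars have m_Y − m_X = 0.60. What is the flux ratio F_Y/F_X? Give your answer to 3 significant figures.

F_Y/F_X = 10^(−(m_Y − m_X)/2.5) = 10^(-0.60/2.5) = 10^-0.240 = 0.5754.

0.575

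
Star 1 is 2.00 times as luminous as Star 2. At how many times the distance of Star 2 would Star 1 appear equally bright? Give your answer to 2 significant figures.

1.4

Equal flux requires L_1/d_1² = L_2/d_2², so d_1/d_2 = √(L_1/L_2)
= √(2.00) = 1.414.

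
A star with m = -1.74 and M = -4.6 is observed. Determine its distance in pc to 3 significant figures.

m − M = 5 log₁₀(d/10 pc)
-1.74 − (-4.6) = 2.86 = 5 log₁₀(d/10)
d = 10 × 10^(2.86/5) = 10 × 10^0.572 = 37.33 pc.

37.3 pc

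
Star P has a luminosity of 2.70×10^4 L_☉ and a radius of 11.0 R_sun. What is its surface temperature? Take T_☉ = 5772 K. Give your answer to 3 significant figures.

T/T_☉ = (L/L_☉)^(1/4) / (R/R_☉)^(1/2)
T = 5772 × (2.70×10^4)^(1/4) / √(11.0) = 5772 × 12.82 / 3.317 = 2.231×10^4 K.

2.23×10^4 K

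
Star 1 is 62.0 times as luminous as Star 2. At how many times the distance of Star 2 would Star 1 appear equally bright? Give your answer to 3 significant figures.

Equal flux requires L_1/d_1² = L_2/d_2², so d_1/d_2 = √(L_1/L_2)
= √(62.0) = 7.874.

7.87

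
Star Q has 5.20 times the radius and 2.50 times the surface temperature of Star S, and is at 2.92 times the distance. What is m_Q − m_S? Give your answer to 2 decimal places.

L_Q/L_S = (5.20)²(2.50)⁴ = 1056.
F_Q/F_S = (L_Q/L_S)/(d_Q/d_S)² = 1056/8.526 = 123.9.
m_Q − m_S = −2.5 log₁₀(123.9) = -5.23.

-5.23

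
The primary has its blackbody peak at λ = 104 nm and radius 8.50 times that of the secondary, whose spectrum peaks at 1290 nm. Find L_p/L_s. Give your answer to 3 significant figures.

Wien's law gives T ∝ 1/λ_max, so T_p/T_s = λ_s/λ_p = 1290/104 = 12.40.
Then L ∝ R²T⁴ gives L_p/L_s = (8.50)² × (12.40)⁴ = 72.25 × 2.367×10^4 = 1.710×10^6.

1.71×10^6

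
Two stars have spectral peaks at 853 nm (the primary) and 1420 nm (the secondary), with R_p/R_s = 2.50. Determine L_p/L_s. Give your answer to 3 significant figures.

Wien's law gives T ∝ 1/λ_max, so T_p/T_s = λ_s/λ_p = 1420/853 = 1.665.
Then L ∝ R²T⁴ gives L_p/L_s = (2.50)² × (1.665)⁴ = 6.250 × 7.680 = 48.00.

48.0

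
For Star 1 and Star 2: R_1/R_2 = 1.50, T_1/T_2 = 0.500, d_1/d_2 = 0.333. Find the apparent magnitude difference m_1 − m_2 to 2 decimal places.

L_1/L_2 = (1.50)²(0.500)⁴ = 0.1406.
F_1/F_2 = (L_1/L_2)/(d_1/d_2)² = 0.1406/0.1109 = 1.268.
m_1 − m_2 = −2.5 log₁₀(1.268) = -0.26.

-0.26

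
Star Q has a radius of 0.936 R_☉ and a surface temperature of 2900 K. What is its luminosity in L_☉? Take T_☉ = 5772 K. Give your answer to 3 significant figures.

L/L_☉ = (R/R_☉)² (T/T_☉)⁴ = (0.936)² × (2900/5772)⁴
       = 0.8761 × (0.5024)⁴ = 0.8761 × 0.06372 = 0.05583.

0.0558 L_☉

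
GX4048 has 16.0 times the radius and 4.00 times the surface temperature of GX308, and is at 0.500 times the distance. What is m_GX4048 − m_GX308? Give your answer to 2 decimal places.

L_GX4048/L_GX308 = (16.0)²(4.00)⁴ = 6.554×10^4.
F_GX4048/F_GX308 = (L_GX4048/L_GX308)/(d_GX4048/d_GX308)² = 6.554×10^4/0.2500 = 2.621×10^5.
m_GX4048 − m_GX308 = −2.5 log₁₀(2.621×10^5) = -13.55.

-13.55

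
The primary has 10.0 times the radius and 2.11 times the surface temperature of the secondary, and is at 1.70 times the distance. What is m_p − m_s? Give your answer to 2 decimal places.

-7.09

L_p/L_s = (10.0)²(2.11)⁴ = 1982.
F_p/F_s = (L_p/L_s)/(d_p/d_s)² = 1982/2.890 = 685.9.
m_p − m_s = −2.5 log₁₀(685.9) = -7.09.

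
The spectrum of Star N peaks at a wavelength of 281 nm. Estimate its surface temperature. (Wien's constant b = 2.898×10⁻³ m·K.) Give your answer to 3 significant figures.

T = b/λ_max = 2.898×10⁻³ / (281×10⁻⁹) = 1.031×10^4 K.

1.03×10^4 K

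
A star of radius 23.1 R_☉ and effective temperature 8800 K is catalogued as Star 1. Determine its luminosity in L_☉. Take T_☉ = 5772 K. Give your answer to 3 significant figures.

L/L_☉ = (R/R_☉)² (T/T_☉)⁴ = (23.1)² × (8800/5772)⁴
       = 533.6 × (1.525)⁴ = 533.6 × 5.403 = 2883.

2.88×10^3 L_☉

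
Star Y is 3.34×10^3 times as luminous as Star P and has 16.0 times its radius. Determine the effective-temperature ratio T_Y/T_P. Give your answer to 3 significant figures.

1.90

L ∝ R²T⁴ gives T ∝ (L/R²)^(1/4), so
T_Y/T_P = (3.34×10^3 / 16.0²)^(1/4) = (13.05)^(1/4) = 1.901.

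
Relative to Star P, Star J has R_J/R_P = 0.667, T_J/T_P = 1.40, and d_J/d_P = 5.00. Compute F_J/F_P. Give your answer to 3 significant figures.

0.0684

L_J/L_P = (R_J/R_P)²(T_J/T_P)⁴ = (0.667)² × (1.40)⁴ = 1.709.
F_J/F_P = (L_J/L_P)/(d_J/d_P)² = 1.709 / (5.00)² = 0.06836.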